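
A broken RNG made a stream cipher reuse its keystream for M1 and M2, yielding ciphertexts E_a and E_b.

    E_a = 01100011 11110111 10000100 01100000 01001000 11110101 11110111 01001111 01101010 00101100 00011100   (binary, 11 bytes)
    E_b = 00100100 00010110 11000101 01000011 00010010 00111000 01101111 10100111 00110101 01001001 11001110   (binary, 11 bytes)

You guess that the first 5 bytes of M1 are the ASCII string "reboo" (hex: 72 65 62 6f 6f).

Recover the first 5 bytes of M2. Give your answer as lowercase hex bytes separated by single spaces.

First, E_a ⊕ E_b = (M1 ⊕ K) ⊕ (M2 ⊕ K) = M1 ⊕ M2, so the key drops out. Then M2 = (M1 ⊕ M2) ⊕ M1 over the first 5 bytes.
byte 0: (63 ^ 24) ^ 72 = 47 ^ 72 = 35
byte 1: (f7 ^ 16) ^ 65 = e1 ^ 65 = 84
byte 2: (84 ^ c5) ^ 62 = 41 ^ 62 = 23
byte 3: (60 ^ 43) ^ 6f = 23 ^ 6f = 4c
byte 4: (48 ^ 12) ^ 6f = 5a ^ 6f = 35

35 84 23 4c 35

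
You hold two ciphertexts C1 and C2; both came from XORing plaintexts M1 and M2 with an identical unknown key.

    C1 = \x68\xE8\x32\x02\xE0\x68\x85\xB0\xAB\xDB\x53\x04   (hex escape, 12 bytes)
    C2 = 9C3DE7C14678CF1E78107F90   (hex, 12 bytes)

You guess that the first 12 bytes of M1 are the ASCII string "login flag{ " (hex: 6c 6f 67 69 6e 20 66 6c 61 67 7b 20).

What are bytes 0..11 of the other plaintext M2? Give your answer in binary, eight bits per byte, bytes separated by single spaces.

First, C1 ⊕ C2 = (M1 ⊕ K) ⊕ (M2 ⊕ K) = M1 ⊕ M2, so the key drops out. Then M2 = (M1 ⊕ M2) ⊕ M1 over the first 12 bytes.
byte 0: (68 ⊕ 9c) ⊕ 6c = f4 ⊕ 6c = 98
byte 1: (e8 ⊕ 3d) ⊕ 6f = d5 ⊕ 6f = ba
byte 2: (32 ⊕ e7) ⊕ 67 = d5 ⊕ 67 = b2
byte 3: (02 ⊕ c1) ⊕ 69 = c3 ⊕ 69 = aa
byte 4: (e0 ⊕ 46) ⊕ 6e = a6 ⊕ 6e = c8
byte 5: (68 ⊕ 78) ⊕ 20 = 10 ⊕ 20 = 30
byte 6: (85 ⊕ cf) ⊕ 66 = 4a ⊕ 66 = 2c
byte 7: (b0 ⊕ 1e) ⊕ 6c = ae ⊕ 6c = c2
byte 8: (ab ⊕ 78) ⊕ 61 = d3 ⊕ 61 = b2
byte 9: (db ⊕ 10) ⊕ 67 = cb ⊕ 67 = ac
byte 10: (53 ⊕ 7f) ⊕ 7b = 2c ⊕ 7b = 57
byte 11: (04 ⊕ 90) ⊕ 20 = 94 ⊕ 20 = b4

10011000 10111010 10110010 10101010 11001000 00110000 00101100 11000010 10110010 10101100 01010111 10110100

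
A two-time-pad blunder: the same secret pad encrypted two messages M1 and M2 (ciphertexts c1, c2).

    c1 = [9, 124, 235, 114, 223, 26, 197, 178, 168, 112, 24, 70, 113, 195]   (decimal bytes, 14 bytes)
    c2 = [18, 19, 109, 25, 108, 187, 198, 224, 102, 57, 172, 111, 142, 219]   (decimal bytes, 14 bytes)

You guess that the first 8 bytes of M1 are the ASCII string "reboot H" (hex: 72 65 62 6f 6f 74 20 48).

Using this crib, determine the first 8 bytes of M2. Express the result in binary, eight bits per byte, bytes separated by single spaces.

01101001 00001010 11100100 00000100 11011100 11010101 00100011 00011010

First, c1 ⊕ c2 = (M1 ⊕ K) ⊕ (M2 ⊕ K) = M1 ⊕ M2, so the key drops out. Then M2 = (M1 ⊕ M2) ⊕ M1 over the first 8 bytes.
byte 0: (09 XOR 12) XOR 72 = 1b XOR 72 = 69
byte 1: (7c XOR 13) XOR 65 = 6f XOR 65 = 0a
byte 2: (eb XOR 6d) XOR 62 = 86 XOR 62 = e4
byte 3: (72 XOR 19) XOR 6f = 6b XOR 6f = 04
byte 4: (df XOR 6c) XOR 6f = b3 XOR 6f = dc
byte 5: (1a XOR bb) XOR 74 = a1 XOR 74 = d5
byte 6: (c5 XOR c6) XOR 20 = 03 XOR 20 = 23
byte 7: (b2 XOR e0) XOR 48 = 52 XOR 48 = 1a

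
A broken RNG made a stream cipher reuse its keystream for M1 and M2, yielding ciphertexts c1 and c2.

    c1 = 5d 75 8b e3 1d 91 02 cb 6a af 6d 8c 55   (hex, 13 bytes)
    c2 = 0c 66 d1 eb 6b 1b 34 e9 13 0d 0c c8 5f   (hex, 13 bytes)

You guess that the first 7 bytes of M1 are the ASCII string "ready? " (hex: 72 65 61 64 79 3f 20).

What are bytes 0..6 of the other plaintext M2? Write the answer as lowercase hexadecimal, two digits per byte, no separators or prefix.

23763b6c0fb516

First, c1 ⊕ c2 = (M1 ⊕ K) ⊕ (M2 ⊕ K) = M1 ⊕ M2, so the key drops out. Then M2 = (M1 ⊕ M2) ⊕ M1 over the first 7 bytes.
byte 0: (5d XOR 0c) XOR 72 = 51 XOR 72 = 23
byte 1: (75 XOR 66) XOR 65 = 13 XOR 65 = 76
byte 2: (8b XOR d1) XOR 61 = 5a XOR 61 = 3b
byte 3: (e3 XOR eb) XOR 64 = 08 XOR 64 = 6c
byte 4: (1d XOR 6b) XOR 79 = 76 XOR 79 = 0f
byte 5: (91 XOR 1b) XOR 3f = 8a XOR 3f = b5
byte 6: (02 XOR 34) XOR 20 = 36 XOR 20 = 16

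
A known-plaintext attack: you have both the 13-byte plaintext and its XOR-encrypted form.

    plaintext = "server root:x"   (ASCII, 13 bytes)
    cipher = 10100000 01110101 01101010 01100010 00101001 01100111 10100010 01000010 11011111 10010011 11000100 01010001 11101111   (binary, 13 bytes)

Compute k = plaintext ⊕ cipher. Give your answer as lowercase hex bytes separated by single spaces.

Since cipher = plaintext ⊕ k, XORing both sides with plaintext gives k = plaintext ⊕ cipher.
byte 0: 01110011 ^ 10100000 = 11010011
byte 1: 01100101 ^ 01110101 = 00010000
byte 2: 01110010 ^ 01101010 = 00011000
byte 3: 01110110 ^ 01100010 = 00010100
byte 4: 01100101 ^ 00101001 = 01001100
byte 5: 01110010 ^ 01100111 = 00010101
byte 6: 00100000 ^ 10100010 = 10000010
byte 7: 01110010 ^ 01000010 = 00110000
byte 8: 01101111 ^ 11011111 = 10110000
byte 9: 01101111 ^ 10010011 = 11111100
byte 10: 01110100 ^ 11000100 = 10110000
byte 11: 00111010 ^ 01010001 = 01101011
byte 12: 01111000 ^ 11101111 = 10010111

d3 10 18 14 4c 15 82 30 b0 fc b0 6b 97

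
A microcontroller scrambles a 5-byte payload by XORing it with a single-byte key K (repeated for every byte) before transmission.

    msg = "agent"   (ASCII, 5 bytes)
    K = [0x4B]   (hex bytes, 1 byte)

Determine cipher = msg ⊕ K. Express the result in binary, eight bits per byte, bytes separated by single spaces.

00101010 00101100 00101110 00100101 00111111

The 1-byte key repeats, so the effective keystream is 4b 4b 4b 4b 4b.
byte 0: 61 XOR 4b = 2a
byte 1: 67 XOR 4b = 2c
byte 2: 65 XOR 4b = 2e
byte 3: 6e XOR 4b = 25
byte 4: 74 XOR 4b = 3f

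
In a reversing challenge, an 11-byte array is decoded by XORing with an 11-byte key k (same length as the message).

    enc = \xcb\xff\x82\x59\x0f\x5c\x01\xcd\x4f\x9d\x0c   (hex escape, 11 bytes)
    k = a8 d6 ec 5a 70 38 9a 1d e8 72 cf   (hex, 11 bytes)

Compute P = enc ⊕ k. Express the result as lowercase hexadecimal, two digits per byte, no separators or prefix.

63296e037f649bd0a7efc3

203 ⊕ 168 =  99
255 ⊕ 214 =  41
130 ⊕ 236 = 110
 89 ⊕  90 =   3
 15 ⊕ 112 = 127
 92 ⊕  56 = 100
  1 ⊕ 154 = 155
205 ⊕  29 = 208
 79 ⊕ 232 = 167
157 ⊕ 114 = 239
 12 ⊕ 207 = 195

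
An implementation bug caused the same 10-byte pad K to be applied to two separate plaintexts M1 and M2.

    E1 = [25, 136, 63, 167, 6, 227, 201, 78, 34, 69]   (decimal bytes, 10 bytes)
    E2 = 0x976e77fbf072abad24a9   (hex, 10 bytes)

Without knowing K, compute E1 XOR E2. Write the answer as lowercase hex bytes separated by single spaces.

E1 ⊕ E2 = (M1 ⊕ K) ⊕ (M2 ⊕ K) = M1 ⊕ M2 — the shared key cancels under XOR.
19 xor 97 = 8e
88 xor 6e = e6
3f xor 77 = 48
a7 xor fb = 5c
06 xor f0 = f6
e3 xor 72 = 91
c9 xor ab = 62
4e xor ad = e3
22 xor 24 = 06
45 xor a9 = ec

8e e6 48 5c f6 91 62 e3 06 ec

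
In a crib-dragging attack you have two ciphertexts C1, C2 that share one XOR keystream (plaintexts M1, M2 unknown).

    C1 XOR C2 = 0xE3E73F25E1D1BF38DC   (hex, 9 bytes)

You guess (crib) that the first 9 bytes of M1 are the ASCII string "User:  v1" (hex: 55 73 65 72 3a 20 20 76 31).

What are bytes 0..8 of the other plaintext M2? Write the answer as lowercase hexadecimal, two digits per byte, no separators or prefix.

Since C1 ⊕ C2 = M1 ⊕ M2, XORing with the guessed M1 bytes yields the corresponding M2 bytes: M2 = (C1 ⊕ C2) ⊕ M1.
e3 XOR 55 = b6
e7 XOR 73 = 94
3f XOR 65 = 5a
25 XOR 72 = 57
e1 XOR 3a = db
d1 XOR 20 = f1
bf XOR 20 = 9f
38 XOR 76 = 4e
dc XOR 31 = ed

b6945a57dbf19f4eed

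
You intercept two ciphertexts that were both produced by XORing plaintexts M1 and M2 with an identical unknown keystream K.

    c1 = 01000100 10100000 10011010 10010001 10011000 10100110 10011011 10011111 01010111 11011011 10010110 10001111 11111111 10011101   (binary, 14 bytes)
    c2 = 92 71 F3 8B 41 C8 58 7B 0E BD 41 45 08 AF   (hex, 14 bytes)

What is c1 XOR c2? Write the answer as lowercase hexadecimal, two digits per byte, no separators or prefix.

d6d1691ad96ec3e45966d7caf732

c1 ⊕ c2 = (M1 ⊕ K) ⊕ (M2 ⊕ K) = M1 ⊕ M2 — the shared key cancels under XOR.
byte 0: 44 XOR 92 = d6
byte 1: a0 XOR 71 = d1
byte 2: 9a XOR f3 = 69
byte 3: 91 XOR 8b = 1a
byte 4: 98 XOR 41 = d9
byte 5: a6 XOR c8 = 6e
byte 6: 9b XOR 58 = c3
byte 7: 9f XOR 7b = e4
byte 8: 57 XOR 0e = 59
byte 9: db XOR bd = 66
byte 10: 96 XOR 41 = d7
byte 11: 8f XOR 45 = ca
byte 12: ff XOR 08 = f7
byte 13: 9d XOR af = 32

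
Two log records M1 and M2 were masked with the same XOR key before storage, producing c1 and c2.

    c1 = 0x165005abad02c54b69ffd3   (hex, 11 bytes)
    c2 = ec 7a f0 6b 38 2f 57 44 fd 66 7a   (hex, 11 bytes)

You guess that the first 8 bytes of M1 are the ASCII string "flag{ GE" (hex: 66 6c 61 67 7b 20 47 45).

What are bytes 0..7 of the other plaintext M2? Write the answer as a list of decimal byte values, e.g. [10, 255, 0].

[156, 70, 148, 167, 238, 13, 213, 74]

First, c1 ⊕ c2 = (M1 ⊕ K) ⊕ (M2 ⊕ K) = M1 ⊕ M2, so the key drops out. Then M2 = (M1 ⊕ M2) ⊕ M1 over the first 8 bytes.
byte 0: (16 ⊕ ec) ⊕ 66 = fa ⊕ 66 = 9c
byte 1: (50 ⊕ 7a) ⊕ 6c = 2a ⊕ 6c = 46
byte 2: (05 ⊕ f0) ⊕ 61 = f5 ⊕ 61 = 94
byte 3: (ab ⊕ 6b) ⊕ 67 = c0 ⊕ 67 = a7
byte 4: (ad ⊕ 38) ⊕ 7b = 95 ⊕ 7b = ee
byte 5: (02 ⊕ 2f) ⊕ 20 = 2d ⊕ 20 = 0d
byte 6: (c5 ⊕ 57) ⊕ 47 = 92 ⊕ 47 = d5
byte 7: (4b ⊕ 44) ⊕ 45 = 0f ⊕ 45 = 4a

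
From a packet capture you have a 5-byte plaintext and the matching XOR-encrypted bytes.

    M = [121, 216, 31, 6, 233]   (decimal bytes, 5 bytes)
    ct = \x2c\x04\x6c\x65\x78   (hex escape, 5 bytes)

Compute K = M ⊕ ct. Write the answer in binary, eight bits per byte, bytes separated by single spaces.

Since ct = M ⊕ K, XORing both sides with M gives K = M ⊕ ct.
byte 0: 121 ^  44 =  85
byte 1: 216 ^   4 = 220
byte 2:  31 ^ 108 = 115
byte 3:   6 ^ 101 =  99
byte 4: 233 ^ 120 = 145

01010101 11011100 01110011 01100011 10010001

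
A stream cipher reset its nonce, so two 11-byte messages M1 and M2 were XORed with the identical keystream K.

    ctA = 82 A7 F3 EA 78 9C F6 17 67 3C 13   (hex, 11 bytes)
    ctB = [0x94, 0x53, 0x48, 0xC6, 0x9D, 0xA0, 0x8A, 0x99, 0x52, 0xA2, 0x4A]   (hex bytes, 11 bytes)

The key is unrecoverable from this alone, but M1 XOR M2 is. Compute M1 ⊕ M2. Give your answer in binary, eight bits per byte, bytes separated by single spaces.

ctA ⊕ ctB = (M1 ⊕ K) ⊕ (M2 ⊕ K) = M1 ⊕ M2 — the shared key cancels under XOR.
byte 0: 82 ^ 94 = 16
byte 1: a7 ^ 53 = f4
byte 2: f3 ^ 48 = bb
byte 3: ea ^ c6 = 2c
byte 4: 78 ^ 9d = e5
byte 5: 9c ^ a0 = 3c
byte 6: f6 ^ 8a = 7c
byte 7: 17 ^ 99 = 8e
byte 8: 67 ^ 52 = 35
byte 9: 3c ^ a2 = 9e
byte 10: 13 ^ 4a = 59

00010110 11110100 10111011 00101100 11100101 00111100 01111100 10001110 00110101 10011110 01011001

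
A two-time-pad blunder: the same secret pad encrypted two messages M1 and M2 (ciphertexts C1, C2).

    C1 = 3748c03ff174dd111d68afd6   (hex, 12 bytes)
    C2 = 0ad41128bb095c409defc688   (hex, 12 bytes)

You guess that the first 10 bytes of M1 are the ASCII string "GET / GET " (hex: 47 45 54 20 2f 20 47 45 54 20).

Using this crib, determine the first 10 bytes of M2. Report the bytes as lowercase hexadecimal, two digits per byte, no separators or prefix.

First, C1 ⊕ C2 = (M1 ⊕ K) ⊕ (M2 ⊕ K) = M1 ⊕ M2, so the key drops out. Then M2 = (M1 ⊕ M2) ⊕ M1 over the first 10 bytes.
byte 0: (37 XOR 0a) XOR 47 = 3d XOR 47 = 7a
byte 1: (48 XOR d4) XOR 45 = 9c XOR 45 = d9
byte 2: (c0 XOR 11) XOR 54 = d1 XOR 54 = 85
byte 3: (3f XOR 28) XOR 20 = 17 XOR 20 = 37
byte 4: (f1 XOR bb) XOR 2f = 4a XOR 2f = 65
byte 5: (74 XOR 09) XOR 20 = 7d XOR 20 = 5d
byte 6: (dd XOR 5c) XOR 47 = 81 XOR 47 = c6
byte 7: (11 XOR 40) XOR 45 = 51 XOR 45 = 14
byte 8: (1d XOR 9d) XOR 54 = 80 XOR 54 = d4
byte 9: (68 XOR ef) XOR 20 = 87 XOR 20 = a7

7ad98537655dc614d4a7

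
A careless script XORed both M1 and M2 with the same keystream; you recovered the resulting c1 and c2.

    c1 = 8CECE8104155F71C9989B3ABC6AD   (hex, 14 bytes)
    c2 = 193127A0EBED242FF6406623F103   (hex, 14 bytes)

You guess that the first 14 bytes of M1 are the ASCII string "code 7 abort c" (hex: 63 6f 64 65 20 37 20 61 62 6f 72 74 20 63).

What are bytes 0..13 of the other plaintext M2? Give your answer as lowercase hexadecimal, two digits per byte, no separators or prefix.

f6b2abd58a8ff3520da6a7fc17cd

First, c1 ⊕ c2 = (M1 ⊕ K) ⊕ (M2 ⊕ K) = M1 ⊕ M2, so the key drops out. Then M2 = (M1 ⊕ M2) ⊕ M1 over the first 14 bytes.
byte 0: (8c ⊕ 19) ⊕ 63 = 95 ⊕ 63 = f6
byte 1: (ec ⊕ 31) ⊕ 6f = dd ⊕ 6f = b2
byte 2: (e8 ⊕ 27) ⊕ 64 = cf ⊕ 64 = ab
byte 3: (10 ⊕ a0) ⊕ 65 = b0 ⊕ 65 = d5
byte 4: (41 ⊕ eb) ⊕ 20 = aa ⊕ 20 = 8a
byte 5: (55 ⊕ ed) ⊕ 37 = b8 ⊕ 37 = 8f
byte 6: (f7 ⊕ 24) ⊕ 20 = d3 ⊕ 20 = f3
byte 7: (1c ⊕ 2f) ⊕ 61 = 33 ⊕ 61 = 52
byte 8: (99 ⊕ f6) ⊕ 62 = 6f ⊕ 62 = 0d
byte 9: (89 ⊕ 40) ⊕ 6f = c9 ⊕ 6f = a6
byte 10: (b3 ⊕ 66) ⊕ 72 = d5 ⊕ 72 = a7
byte 11: (ab ⊕ 23) ⊕ 74 = 88 ⊕ 74 = fc
byte 12: (c6 ⊕ f1) ⊕ 20 = 37 ⊕ 20 = 17
byte 13: (ad ⊕ 03) ⊕ 63 = ae ⊕ 63 = cd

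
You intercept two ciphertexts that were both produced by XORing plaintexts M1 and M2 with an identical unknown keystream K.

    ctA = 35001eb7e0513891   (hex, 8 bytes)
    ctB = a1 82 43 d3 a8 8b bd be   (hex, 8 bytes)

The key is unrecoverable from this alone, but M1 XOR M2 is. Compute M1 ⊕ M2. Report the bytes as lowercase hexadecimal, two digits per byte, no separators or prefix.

ctA ⊕ ctB = (M1 ⊕ K) ⊕ (M2 ⊕ K) = M1 ⊕ M2 — the shared key cancels under XOR.
byte 0: 00110101 ⊕ 10100001 = 10010100
byte 1: 00000000 ⊕ 10000010 = 10000010
byte 2: 00011110 ⊕ 01000011 = 01011101
byte 3: 10110111 ⊕ 11010011 = 01100100
byte 4: 11100000 ⊕ 10101000 = 01001000
byte 5: 01010001 ⊕ 10001011 = 11011010
byte 6: 00111000 ⊕ 10111101 = 10000101
byte 7: 10010001 ⊕ 10111110 = 00101111

94825d6448da852f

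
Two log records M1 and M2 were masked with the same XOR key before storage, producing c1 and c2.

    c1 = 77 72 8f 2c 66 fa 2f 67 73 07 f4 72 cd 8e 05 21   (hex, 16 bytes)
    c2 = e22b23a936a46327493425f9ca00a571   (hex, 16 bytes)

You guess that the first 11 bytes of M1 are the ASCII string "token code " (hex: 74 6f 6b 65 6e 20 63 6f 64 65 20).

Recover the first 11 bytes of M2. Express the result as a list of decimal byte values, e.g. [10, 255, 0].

First, c1 ⊕ c2 = (M1 ⊕ K) ⊕ (M2 ⊕ K) = M1 ⊕ M2, so the key drops out. Then M2 = (M1 ⊕ M2) ⊕ M1 over the first 11 bytes.
byte 0: (77 xor e2) xor 74 = 95 xor 74 = e1
byte 1: (72 xor 2b) xor 6f = 59 xor 6f = 36
byte 2: (8f xor 23) xor 6b = ac xor 6b = c7
byte 3: (2c xor a9) xor 65 = 85 xor 65 = e0
byte 4: (66 xor 36) xor 6e = 50 xor 6e = 3e
byte 5: (fa xor a4) xor 20 = 5e xor 20 = 7e
byte 6: (2f xor 63) xor 63 = 4c xor 63 = 2f
byte 7: (67 xor 27) xor 6f = 40 xor 6f = 2f
byte 8: (73 xor 49) xor 64 = 3a xor 64 = 5e
byte 9: (07 xor 34) xor 65 = 33 xor 65 = 56
byte 10: (f4 xor 25) xor 20 = d1 xor 20 = f1

[225, 54, 199, 224, 62, 126, 47, 47, 94, 86, 241]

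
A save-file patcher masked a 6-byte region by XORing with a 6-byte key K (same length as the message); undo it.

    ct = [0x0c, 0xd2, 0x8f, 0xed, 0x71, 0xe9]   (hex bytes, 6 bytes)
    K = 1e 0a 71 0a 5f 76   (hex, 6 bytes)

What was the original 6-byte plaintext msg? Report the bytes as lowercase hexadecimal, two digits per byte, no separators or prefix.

0c ^ 1e = 12
d2 ^ 0a = d8
8f ^ 71 = fe
ed ^ 0a = e7
71 ^ 5f = 2e
e9 ^ 76 = 9f

12d8fee72e9f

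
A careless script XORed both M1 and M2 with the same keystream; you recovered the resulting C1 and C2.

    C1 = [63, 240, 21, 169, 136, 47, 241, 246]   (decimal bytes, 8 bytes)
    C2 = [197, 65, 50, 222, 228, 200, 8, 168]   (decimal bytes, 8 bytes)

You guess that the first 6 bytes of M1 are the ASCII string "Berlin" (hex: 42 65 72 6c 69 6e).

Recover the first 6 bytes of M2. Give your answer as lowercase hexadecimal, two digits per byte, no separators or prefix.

First, C1 ⊕ C2 = (M1 ⊕ K) ⊕ (M2 ⊕ K) = M1 ⊕ M2, so the key drops out. Then M2 = (M1 ⊕ M2) ⊕ M1 over the first 6 bytes.
byte 0: (3f ^ c5) ^ 42 = fa ^ 42 = b8
byte 1: (f0 ^ 41) ^ 65 = b1 ^ 65 = d4
byte 2: (15 ^ 32) ^ 72 = 27 ^ 72 = 55
byte 3: (a9 ^ de) ^ 6c = 77 ^ 6c = 1b
byte 4: (88 ^ e4) ^ 69 = 6c ^ 69 = 05
byte 5: (2f ^ c8) ^ 6e = e7 ^ 6e = 89

b8d4551b0589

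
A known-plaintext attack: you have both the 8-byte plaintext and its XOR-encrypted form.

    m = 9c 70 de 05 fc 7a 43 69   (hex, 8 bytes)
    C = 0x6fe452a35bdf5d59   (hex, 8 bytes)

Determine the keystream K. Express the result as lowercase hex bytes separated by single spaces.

Since C = m ⊕ K, XORing both sides with m gives K = m ⊕ C.
9c ^ 6f = f3
70 ^ e4 = 94
de ^ 52 = 8c
05 ^ a3 = a6
fc ^ 5b = a7
7a ^ df = a5
43 ^ 5d = 1e
69 ^ 59 = 30

f3 94 8c a6 a7 a5 1e 30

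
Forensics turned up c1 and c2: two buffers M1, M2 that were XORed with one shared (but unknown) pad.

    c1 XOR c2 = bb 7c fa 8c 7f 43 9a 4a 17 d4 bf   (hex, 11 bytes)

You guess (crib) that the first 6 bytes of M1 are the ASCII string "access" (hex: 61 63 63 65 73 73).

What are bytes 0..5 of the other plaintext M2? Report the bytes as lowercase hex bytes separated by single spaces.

da 1f 99 e9 0c 30

Since c1 ⊕ c2 = M1 ⊕ M2, XORing with the guessed M1 bytes yields the corresponding M2 bytes: M2 = (c1 ⊕ c2) ⊕ M1.
byte 0: 187 ^  97 = 218
byte 1: 124 ^  99 =  31
byte 2: 250 ^  99 = 153
byte 3: 140 ^ 101 = 233
byte 4: 127 ^ 115 =  12
byte 5:  67 ^ 115 =  48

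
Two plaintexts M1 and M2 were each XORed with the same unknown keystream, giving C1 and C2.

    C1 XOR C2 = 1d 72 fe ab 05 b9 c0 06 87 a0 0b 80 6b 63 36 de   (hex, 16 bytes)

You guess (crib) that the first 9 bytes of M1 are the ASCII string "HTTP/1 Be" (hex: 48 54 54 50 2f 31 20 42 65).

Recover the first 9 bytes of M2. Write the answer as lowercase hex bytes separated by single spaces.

Since C1 ⊕ C2 = M1 ⊕ M2, XORing with the guessed M1 bytes yields the corresponding M2 bytes: M2 = (C1 ⊕ C2) ⊕ M1.
 29 ^  72 =  85
114 ^  84 =  38
254 ^  84 = 170
171 ^  80 = 251
  5 ^  47 =  42
185 ^  49 = 136
192 ^  32 = 224
  6 ^  66 =  68
135 ^ 101 = 226

55 26 aa fb 2a 88 e0 44 e2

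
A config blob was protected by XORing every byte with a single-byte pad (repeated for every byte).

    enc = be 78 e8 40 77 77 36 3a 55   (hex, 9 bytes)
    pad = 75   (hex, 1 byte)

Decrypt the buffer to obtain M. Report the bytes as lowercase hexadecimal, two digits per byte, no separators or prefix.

The 1-byte key repeats, so the effective keystream is 75 75 75 75 75 75 75 75 75.
byte 0: be XOR 75 = cb
byte 1: 78 XOR 75 = 0d
byte 2: e8 XOR 75 = 9d
byte 3: 40 XOR 75 = 35
byte 4: 77 XOR 75 = 02
byte 5: 77 XOR 75 = 02
byte 6: 36 XOR 75 = 43
byte 7: 3a XOR 75 = 4f
byte 8: 55 XOR 75 = 20

cb0d9d350202434f20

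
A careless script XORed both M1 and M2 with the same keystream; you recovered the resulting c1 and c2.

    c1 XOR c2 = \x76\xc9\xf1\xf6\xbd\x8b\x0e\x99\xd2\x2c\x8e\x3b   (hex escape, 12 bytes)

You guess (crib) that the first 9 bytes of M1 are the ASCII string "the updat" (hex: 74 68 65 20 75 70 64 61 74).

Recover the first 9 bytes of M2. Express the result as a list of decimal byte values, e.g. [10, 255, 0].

[2, 161, 148, 214, 200, 251, 106, 248, 166]

Since c1 ⊕ c2 = M1 ⊕ M2, XORing with the guessed M1 bytes yields the corresponding M2 bytes: M2 = (c1 ⊕ c2) ⊕ M1.
76 xor 74 = 02
c9 xor 68 = a1
f1 xor 65 = 94
f6 xor 20 = d6
bd xor 75 = c8
8b xor 70 = fb
0e xor 64 = 6a
99 xor 61 = f8
d2 xor 74 = a6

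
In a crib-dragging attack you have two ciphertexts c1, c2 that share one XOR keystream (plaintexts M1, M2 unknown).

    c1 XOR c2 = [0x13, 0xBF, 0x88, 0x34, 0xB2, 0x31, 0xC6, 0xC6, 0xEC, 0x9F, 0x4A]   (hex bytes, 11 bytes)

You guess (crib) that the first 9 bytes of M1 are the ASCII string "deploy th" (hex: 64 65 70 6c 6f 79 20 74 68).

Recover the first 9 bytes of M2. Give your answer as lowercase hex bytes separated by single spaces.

Since c1 ⊕ c2 = M1 ⊕ M2, XORing with the guessed M1 bytes yields the corresponding M2 bytes: M2 = (c1 ⊕ c2) ⊕ M1.
13 XOR 64 = 77
bf XOR 65 = da
88 XOR 70 = f8
34 XOR 6c = 58
b2 XOR 6f = dd
31 XOR 79 = 48
c6 XOR 20 = e6
c6 XOR 74 = b2
ec XOR 68 = 84

77 da f8 58 dd 48 e6 b2 84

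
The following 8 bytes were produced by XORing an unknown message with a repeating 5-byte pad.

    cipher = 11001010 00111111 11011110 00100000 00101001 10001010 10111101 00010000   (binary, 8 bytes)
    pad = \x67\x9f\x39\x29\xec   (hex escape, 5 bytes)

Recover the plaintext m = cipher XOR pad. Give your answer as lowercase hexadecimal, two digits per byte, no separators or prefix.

The 5-byte key repeats, so the effective keystream is 67 9f 39 29 ec 67 9f 39.
byte 0: 202 ⊕ 103 = 173
byte 1:  63 ⊕ 159 = 160
byte 2: 222 ⊕  57 = 231
byte 3:  32 ⊕  41 =   9
byte 4:  41 ⊕ 236 = 197
byte 5: 138 ⊕ 103 = 237
byte 6: 189 ⊕ 159 =  34
byte 7:  16 ⊕  57 =  41

ada0e709c5ed2229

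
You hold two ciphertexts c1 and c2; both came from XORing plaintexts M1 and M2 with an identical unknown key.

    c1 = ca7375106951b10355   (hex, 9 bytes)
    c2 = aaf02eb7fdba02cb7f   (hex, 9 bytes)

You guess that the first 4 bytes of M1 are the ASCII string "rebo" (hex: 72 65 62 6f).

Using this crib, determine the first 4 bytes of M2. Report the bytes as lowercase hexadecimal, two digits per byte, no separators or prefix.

First, c1 ⊕ c2 = (M1 ⊕ K) ⊕ (M2 ⊕ K) = M1 ⊕ M2, so the key drops out. Then M2 = (M1 ⊕ M2) ⊕ M1 over the first 4 bytes.
byte 0: (ca xor aa) xor 72 = 60 xor 72 = 12
byte 1: (73 xor f0) xor 65 = 83 xor 65 = e6
byte 2: (75 xor 2e) xor 62 = 5b xor 62 = 39
byte 3: (10 xor b7) xor 6f = a7 xor 6f = c8

12e639c8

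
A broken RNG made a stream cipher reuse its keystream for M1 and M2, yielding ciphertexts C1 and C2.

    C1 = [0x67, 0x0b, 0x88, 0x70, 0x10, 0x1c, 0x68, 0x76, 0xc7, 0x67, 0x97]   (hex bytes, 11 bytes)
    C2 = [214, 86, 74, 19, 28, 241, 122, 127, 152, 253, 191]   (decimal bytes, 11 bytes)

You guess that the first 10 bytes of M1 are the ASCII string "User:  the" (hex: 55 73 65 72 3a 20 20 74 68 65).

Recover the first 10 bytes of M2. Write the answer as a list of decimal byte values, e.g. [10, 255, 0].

First, C1 ⊕ C2 = (M1 ⊕ K) ⊕ (M2 ⊕ K) = M1 ⊕ M2, so the key drops out. Then M2 = (M1 ⊕ M2) ⊕ M1 over the first 10 bytes.
byte 0: (67 XOR d6) XOR 55 = b1 XOR 55 = e4
byte 1: (0b XOR 56) XOR 73 = 5d XOR 73 = 2e
byte 2: (88 XOR 4a) XOR 65 = c2 XOR 65 = a7
byte 3: (70 XOR 13) XOR 72 = 63 XOR 72 = 11
byte 4: (10 XOR 1c) XOR 3a = 0c XOR 3a = 36
byte 5: (1c XOR f1) XOR 20 = ed XOR 20 = cd
byte 6: (68 XOR 7a) XOR 20 = 12 XOR 20 = 32
byte 7: (76 XOR 7f) XOR 74 = 09 XOR 74 = 7d
byte 8: (c7 XOR 98) XOR 68 = 5f XOR 68 = 37
byte 9: (67 XOR fd) XOR 65 = 9a XOR 65 = ff

[228, 46, 167, 17, 54, 205, 50, 125, 55, 255]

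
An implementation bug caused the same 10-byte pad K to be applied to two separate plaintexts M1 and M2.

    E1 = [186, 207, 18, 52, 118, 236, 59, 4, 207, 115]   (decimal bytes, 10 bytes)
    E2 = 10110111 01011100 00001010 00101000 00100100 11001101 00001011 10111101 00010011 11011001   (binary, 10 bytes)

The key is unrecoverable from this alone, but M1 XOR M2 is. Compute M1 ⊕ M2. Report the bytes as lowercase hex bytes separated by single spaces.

E1 ⊕ E2 = (M1 ⊕ K) ⊕ (M2 ⊕ K) = M1 ⊕ M2 — the shared key cancels under XOR.
10111010 XOR 10110111 = 00001101
11001111 XOR 01011100 = 10010011
00010010 XOR 00001010 = 00011000
00110100 XOR 00101000 = 00011100
01110110 XOR 00100100 = 01010010
11101100 XOR 11001101 = 00100001
00111011 XOR 00001011 = 00110000
00000100 XOR 10111101 = 10111001
11001111 XOR 00010011 = 11011100
01110011 XOR 11011001 = 10101010

0d 93 18 1c 52 21 30 b9 dc aa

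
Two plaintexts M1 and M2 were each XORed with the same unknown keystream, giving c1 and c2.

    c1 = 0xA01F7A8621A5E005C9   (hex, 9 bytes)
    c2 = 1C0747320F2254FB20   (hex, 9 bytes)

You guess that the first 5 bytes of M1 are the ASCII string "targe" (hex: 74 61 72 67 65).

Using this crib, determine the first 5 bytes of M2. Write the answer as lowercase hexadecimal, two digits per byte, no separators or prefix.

First, c1 ⊕ c2 = (M1 ⊕ K) ⊕ (M2 ⊕ K) = M1 ⊕ M2, so the key drops out. Then M2 = (M1 ⊕ M2) ⊕ M1 over the first 5 bytes.
byte 0: (a0 xor 1c) xor 74 = bc xor 74 = c8
byte 1: (1f xor 07) xor 61 = 18 xor 61 = 79
byte 2: (7a xor 47) xor 72 = 3d xor 72 = 4f
byte 3: (86 xor 32) xor 67 = b4 xor 67 = d3
byte 4: (21 xor 0f) xor 65 = 2e xor 65 = 4b

c8794fd34b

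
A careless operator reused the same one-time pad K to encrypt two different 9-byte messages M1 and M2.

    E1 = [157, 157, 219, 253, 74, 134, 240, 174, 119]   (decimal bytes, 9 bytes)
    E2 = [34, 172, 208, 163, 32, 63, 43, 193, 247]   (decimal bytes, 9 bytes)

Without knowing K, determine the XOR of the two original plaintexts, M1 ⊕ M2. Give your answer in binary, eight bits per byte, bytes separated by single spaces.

10111111 00110001 00001011 01011110 01101010 10111001 11011011 01101111 10000000

E1 ⊕ E2 = (M1 ⊕ K) ⊕ (M2 ⊕ K) = M1 ⊕ M2 — the shared key cancels under XOR.
byte 0: 9d XOR 22 = bf
byte 1: 9d XOR ac = 31
byte 2: db XOR d0 = 0b
byte 3: fd XOR a3 = 5e
byte 4: 4a XOR 20 = 6a
byte 5: 86 XOR 3f = b9
byte 6: f0 XOR 2b = db
byte 7: ae XOR c1 = 6f
byte 8: 77 XOR f7 = 80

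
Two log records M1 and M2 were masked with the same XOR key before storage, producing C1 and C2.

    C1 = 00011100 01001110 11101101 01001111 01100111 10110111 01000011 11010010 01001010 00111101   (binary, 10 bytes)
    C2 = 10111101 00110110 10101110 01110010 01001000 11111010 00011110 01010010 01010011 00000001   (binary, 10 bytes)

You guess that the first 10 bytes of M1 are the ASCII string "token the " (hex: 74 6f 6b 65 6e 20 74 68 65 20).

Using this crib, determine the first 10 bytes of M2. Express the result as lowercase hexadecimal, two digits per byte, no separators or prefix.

First, C1 ⊕ C2 = (M1 ⊕ K) ⊕ (M2 ⊕ K) = M1 ⊕ M2, so the key drops out. Then M2 = (M1 ⊕ M2) ⊕ M1 over the first 10 bytes.
byte 0: (1c ^ bd) ^ 74 = a1 ^ 74 = d5
byte 1: (4e ^ 36) ^ 6f = 78 ^ 6f = 17
byte 2: (ed ^ ae) ^ 6b = 43 ^ 6b = 28
byte 3: (4f ^ 72) ^ 65 = 3d ^ 65 = 58
byte 4: (67 ^ 48) ^ 6e = 2f ^ 6e = 41
byte 5: (b7 ^ fa) ^ 20 = 4d ^ 20 = 6d
byte 6: (43 ^ 1e) ^ 74 = 5d ^ 74 = 29
byte 7: (d2 ^ 52) ^ 68 = 80 ^ 68 = e8
byte 8: (4a ^ 53) ^ 65 = 19 ^ 65 = 7c
byte 9: (3d ^ 01) ^ 20 = 3c ^ 20 = 1c

d5172858416d29e87c1c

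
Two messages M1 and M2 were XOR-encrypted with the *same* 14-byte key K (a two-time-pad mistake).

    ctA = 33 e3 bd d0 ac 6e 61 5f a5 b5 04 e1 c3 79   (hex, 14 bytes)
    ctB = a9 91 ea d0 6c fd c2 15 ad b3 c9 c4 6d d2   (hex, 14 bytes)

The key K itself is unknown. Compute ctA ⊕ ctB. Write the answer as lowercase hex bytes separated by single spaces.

9a 72 57 00 c0 93 a3 4a 08 06 cd 25 ae ab

ctA ⊕ ctB = (M1 ⊕ K) ⊕ (M2 ⊕ K) = M1 ⊕ M2 — the shared key cancels under XOR.
33 ⊕ a9 = 9a
e3 ⊕ 91 = 72
bd ⊕ ea = 57
d0 ⊕ d0 = 00
ac ⊕ 6c = c0
6e ⊕ fd = 93
61 ⊕ c2 = a3
5f ⊕ 15 = 4a
a5 ⊕ ad = 08
b5 ⊕ b3 = 06
04 ⊕ c9 = cd
e1 ⊕ c4 = 25
c3 ⊕ 6d = ae
79 ⊕ d2 = ab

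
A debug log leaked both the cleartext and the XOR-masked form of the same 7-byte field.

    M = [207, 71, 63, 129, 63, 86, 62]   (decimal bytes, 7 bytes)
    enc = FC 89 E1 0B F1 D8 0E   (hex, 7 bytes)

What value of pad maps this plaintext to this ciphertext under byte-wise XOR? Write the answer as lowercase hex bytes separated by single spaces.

33 ce de 8a ce 8e 30

Since enc = M ⊕ pad, XORing both sides with M gives pad = M ⊕ enc.
byte 0: cf ⊕ fc = 33
byte 1: 47 ⊕ 89 = ce
byte 2: 3f ⊕ e1 = de
byte 3: 81 ⊕ 0b = 8a
byte 4: 3f ⊕ f1 = ce
byte 5: 56 ⊕ d8 = 8e
byte 6: 3e ⊕ 0e = 30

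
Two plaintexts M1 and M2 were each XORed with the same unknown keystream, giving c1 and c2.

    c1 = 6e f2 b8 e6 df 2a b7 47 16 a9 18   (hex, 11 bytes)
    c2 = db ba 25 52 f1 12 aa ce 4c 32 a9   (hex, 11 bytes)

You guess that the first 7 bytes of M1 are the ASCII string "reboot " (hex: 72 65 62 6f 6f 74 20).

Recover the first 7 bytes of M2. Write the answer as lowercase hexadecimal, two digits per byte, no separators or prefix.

First, c1 ⊕ c2 = (M1 ⊕ K) ⊕ (M2 ⊕ K) = M1 ⊕ M2, so the key drops out. Then M2 = (M1 ⊕ M2) ⊕ M1 over the first 7 bytes.
byte 0: (6e ^ db) ^ 72 = b5 ^ 72 = c7
byte 1: (f2 ^ ba) ^ 65 = 48 ^ 65 = 2d
byte 2: (b8 ^ 25) ^ 62 = 9d ^ 62 = ff
byte 3: (e6 ^ 52) ^ 6f = b4 ^ 6f = db
byte 4: (df ^ f1) ^ 6f = 2e ^ 6f = 41
byte 5: (2a ^ 12) ^ 74 = 38 ^ 74 = 4c
byte 6: (b7 ^ aa) ^ 20 = 1d ^ 20 = 3d

c72dffdb414c3d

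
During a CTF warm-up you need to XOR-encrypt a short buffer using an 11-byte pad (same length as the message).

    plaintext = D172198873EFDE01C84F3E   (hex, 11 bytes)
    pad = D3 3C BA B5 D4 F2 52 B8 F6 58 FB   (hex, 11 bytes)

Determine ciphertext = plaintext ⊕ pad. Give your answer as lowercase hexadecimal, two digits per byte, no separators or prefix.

XOR is its own inverse, so applying the key byte-wise gives the result directly.
d1 ⊕ d3 = 02
72 ⊕ 3c = 4e
19 ⊕ ba = a3
88 ⊕ b5 = 3d
73 ⊕ d4 = a7
ef ⊕ f2 = 1d
de ⊕ 52 = 8c
01 ⊕ b8 = b9
c8 ⊕ f6 = 3e
4f ⊕ 58 = 17
3e ⊕ fb = c5

024ea33da71d8cb93e17c5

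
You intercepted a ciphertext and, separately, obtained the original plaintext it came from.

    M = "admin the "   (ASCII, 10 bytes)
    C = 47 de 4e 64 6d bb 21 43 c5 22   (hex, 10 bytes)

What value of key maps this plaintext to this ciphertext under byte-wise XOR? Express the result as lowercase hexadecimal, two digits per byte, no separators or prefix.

Since C = M ⊕ key, XORing both sides with M gives key = M ⊕ C.
byte 0: 01100001 ⊕ 01000111 = 00100110
byte 1: 01100100 ⊕ 11011110 = 10111010
byte 2: 01101101 ⊕ 01001110 = 00100011
byte 3: 01101001 ⊕ 01100100 = 00001101
byte 4: 01101110 ⊕ 01101101 = 00000011
byte 5: 00100000 ⊕ 10111011 = 10011011
byte 6: 01110100 ⊕ 00100001 = 01010101
byte 7: 01101000 ⊕ 01000011 = 00101011
byte 8: 01100101 ⊕ 11000101 = 10100000
byte 9: 00100000 ⊕ 00100010 = 00000010

26ba230d039b552ba002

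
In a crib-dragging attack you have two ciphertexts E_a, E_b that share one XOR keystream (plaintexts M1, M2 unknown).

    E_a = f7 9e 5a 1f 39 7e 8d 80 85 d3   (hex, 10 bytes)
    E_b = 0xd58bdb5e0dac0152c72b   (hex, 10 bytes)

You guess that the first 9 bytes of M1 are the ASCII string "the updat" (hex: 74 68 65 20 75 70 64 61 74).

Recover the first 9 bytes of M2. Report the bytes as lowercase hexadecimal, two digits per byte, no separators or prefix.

567de46141a2e8b336

First, E_a ⊕ E_b = (M1 ⊕ K) ⊕ (M2 ⊕ K) = M1 ⊕ M2, so the key drops out. Then M2 = (M1 ⊕ M2) ⊕ M1 over the first 9 bytes.
byte 0: (f7 ^ d5) ^ 74 = 22 ^ 74 = 56
byte 1: (9e ^ 8b) ^ 68 = 15 ^ 68 = 7d
byte 2: (5a ^ db) ^ 65 = 81 ^ 65 = e4
byte 3: (1f ^ 5e) ^ 20 = 41 ^ 20 = 61
byte 4: (39 ^ 0d) ^ 75 = 34 ^ 75 = 41
byte 5: (7e ^ ac) ^ 70 = d2 ^ 70 = a2
byte 6: (8d ^ 01) ^ 64 = 8c ^ 64 = e8
byte 7: (80 ^ 52) ^ 61 = d2 ^ 61 = b3
byte 8: (85 ^ c7) ^ 74 = 42 ^ 74 = 36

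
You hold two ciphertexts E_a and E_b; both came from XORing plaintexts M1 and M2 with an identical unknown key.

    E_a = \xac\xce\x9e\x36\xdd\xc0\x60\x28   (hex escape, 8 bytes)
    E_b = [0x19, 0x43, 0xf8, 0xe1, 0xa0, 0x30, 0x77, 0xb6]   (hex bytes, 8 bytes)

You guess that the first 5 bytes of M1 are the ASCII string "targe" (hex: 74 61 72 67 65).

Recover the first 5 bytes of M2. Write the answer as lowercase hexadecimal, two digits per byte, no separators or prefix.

c1ec14b018

First, E_a ⊕ E_b = (M1 ⊕ K) ⊕ (M2 ⊕ K) = M1 ⊕ M2, so the key drops out. Then M2 = (M1 ⊕ M2) ⊕ M1 over the first 5 bytes.
byte 0: (ac xor 19) xor 74 = b5 xor 74 = c1
byte 1: (ce xor 43) xor 61 = 8d xor 61 = ec
byte 2: (9e xor f8) xor 72 = 66 xor 72 = 14
byte 3: (36 xor e1) xor 67 = d7 xor 67 = b0
byte 4: (dd xor a0) xor 65 = 7d xor 65 = 18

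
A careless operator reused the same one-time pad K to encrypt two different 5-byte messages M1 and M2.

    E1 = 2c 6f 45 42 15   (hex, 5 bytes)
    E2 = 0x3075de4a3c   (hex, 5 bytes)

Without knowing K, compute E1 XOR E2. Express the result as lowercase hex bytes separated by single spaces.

1c 1a 9b 08 29

E1 ⊕ E2 = (M1 ⊕ K) ⊕ (M2 ⊕ K) = M1 ⊕ M2 — the shared key cancels under XOR.
2c XOR 30 = 1c
6f XOR 75 = 1a
45 XOR de = 9b
42 XOR 4a = 08
15 XOR 3c = 29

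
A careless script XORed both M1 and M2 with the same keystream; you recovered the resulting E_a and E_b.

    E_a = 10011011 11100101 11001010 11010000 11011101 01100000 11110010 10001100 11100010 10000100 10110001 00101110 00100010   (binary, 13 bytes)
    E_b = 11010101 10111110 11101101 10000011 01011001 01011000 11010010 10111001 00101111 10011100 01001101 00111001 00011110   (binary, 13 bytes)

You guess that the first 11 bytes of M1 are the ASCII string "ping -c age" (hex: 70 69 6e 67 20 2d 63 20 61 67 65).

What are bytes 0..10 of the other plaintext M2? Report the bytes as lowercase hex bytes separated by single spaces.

First, E_a ⊕ E_b = (M1 ⊕ K) ⊕ (M2 ⊕ K) = M1 ⊕ M2, so the key drops out. Then M2 = (M1 ⊕ M2) ⊕ M1 over the first 11 bytes.
byte 0: (9b xor d5) xor 70 = 4e xor 70 = 3e
byte 1: (e5 xor be) xor 69 = 5b xor 69 = 32
byte 2: (ca xor ed) xor 6e = 27 xor 6e = 49
byte 3: (d0 xor 83) xor 67 = 53 xor 67 = 34
byte 4: (dd xor 59) xor 20 = 84 xor 20 = a4
byte 5: (60 xor 58) xor 2d = 38 xor 2d = 15
byte 6: (f2 xor d2) xor 63 = 20 xor 63 = 43
byte 7: (8c xor b9) xor 20 = 35 xor 20 = 15
byte 8: (e2 xor 2f) xor 61 = cd xor 61 = ac
byte 9: (84 xor 9c) xor 67 = 18 xor 67 = 7f
byte 10: (b1 xor 4d) xor 65 = fc xor 65 = 99

3e 32 49 34 a4 15 43 15 ac 7f 99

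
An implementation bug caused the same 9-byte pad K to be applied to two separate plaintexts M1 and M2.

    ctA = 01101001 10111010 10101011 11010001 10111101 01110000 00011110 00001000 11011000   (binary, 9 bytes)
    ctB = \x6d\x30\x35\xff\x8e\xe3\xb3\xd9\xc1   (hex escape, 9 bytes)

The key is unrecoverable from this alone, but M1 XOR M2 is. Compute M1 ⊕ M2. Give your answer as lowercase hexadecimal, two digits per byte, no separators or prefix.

ctA ⊕ ctB = (M1 ⊕ K) ⊕ (M2 ⊕ K) = M1 ⊕ M2 — the shared key cancels under XOR.
01101001 ⊕ 01101101 = 00000100
10111010 ⊕ 00110000 = 10001010
10101011 ⊕ 00110101 = 10011110
11010001 ⊕ 11111111 = 00101110
10111101 ⊕ 10001110 = 00110011
01110000 ⊕ 11100011 = 10010011
00011110 ⊕ 10110011 = 10101101
00001000 ⊕ 11011001 = 11010001
11011000 ⊕ 11000001 = 00011001

048a9e2e3393add119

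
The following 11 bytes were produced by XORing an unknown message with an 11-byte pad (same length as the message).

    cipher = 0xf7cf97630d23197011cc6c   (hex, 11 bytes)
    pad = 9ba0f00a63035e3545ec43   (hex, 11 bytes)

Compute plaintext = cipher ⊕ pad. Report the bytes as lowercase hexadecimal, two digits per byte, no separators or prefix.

6c6f67696e20474554202f

XOR is its own inverse, so applying the key byte-wise gives the result directly.
f7 ^ 9b = 6c
cf ^ a0 = 6f
97 ^ f0 = 67
63 ^ 0a = 69
0d ^ 63 = 6e
23 ^ 03 = 20
19 ^ 5e = 47
70 ^ 35 = 45
11 ^ 45 = 54
cc ^ ec = 20
6c ^ 43 = 2f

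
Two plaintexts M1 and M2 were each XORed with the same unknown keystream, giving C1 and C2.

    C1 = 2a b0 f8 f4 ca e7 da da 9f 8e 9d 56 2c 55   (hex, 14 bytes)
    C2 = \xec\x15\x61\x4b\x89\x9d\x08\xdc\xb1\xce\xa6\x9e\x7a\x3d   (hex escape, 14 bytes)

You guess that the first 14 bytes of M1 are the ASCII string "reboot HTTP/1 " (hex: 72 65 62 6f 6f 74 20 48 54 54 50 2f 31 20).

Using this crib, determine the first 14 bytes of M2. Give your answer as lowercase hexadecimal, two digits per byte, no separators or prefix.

b4c0fbd02c0ef24e7a146be76748

First, C1 ⊕ C2 = (M1 ⊕ K) ⊕ (M2 ⊕ K) = M1 ⊕ M2, so the key drops out. Then M2 = (M1 ⊕ M2) ⊕ M1 over the first 14 bytes.
byte 0: (2a xor ec) xor 72 = c6 xor 72 = b4
byte 1: (b0 xor 15) xor 65 = a5 xor 65 = c0
byte 2: (f8 xor 61) xor 62 = 99 xor 62 = fb
byte 3: (f4 xor 4b) xor 6f = bf xor 6f = d0
byte 4: (ca xor 89) xor 6f = 43 xor 6f = 2c
byte 5: (e7 xor 9d) xor 74 = 7a xor 74 = 0e
byte 6: (da xor 08) xor 20 = d2 xor 20 = f2
byte 7: (da xor dc) xor 48 = 06 xor 48 = 4e
byte 8: (9f xor b1) xor 54 = 2e xor 54 = 7a
byte 9: (8e xor ce) xor 54 = 40 xor 54 = 14
byte 10: (9d xor a6) xor 50 = 3b xor 50 = 6b
byte 11: (56 xor 9e) xor 2f = c8 xor 2f = e7
byte 12: (2c xor 7a) xor 31 = 56 xor 31 = 67
byte 13: (55 xor 3d) xor 20 = 68 xor 20 = 48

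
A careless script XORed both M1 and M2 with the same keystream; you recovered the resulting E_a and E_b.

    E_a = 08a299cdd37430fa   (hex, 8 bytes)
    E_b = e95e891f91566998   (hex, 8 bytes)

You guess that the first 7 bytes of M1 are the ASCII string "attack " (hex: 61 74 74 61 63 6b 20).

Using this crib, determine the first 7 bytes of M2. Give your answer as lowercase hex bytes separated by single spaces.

First, E_a ⊕ E_b = (M1 ⊕ K) ⊕ (M2 ⊕ K) = M1 ⊕ M2, so the key drops out. Then M2 = (M1 ⊕ M2) ⊕ M1 over the first 7 bytes.
byte 0: (08 xor e9) xor 61 = e1 xor 61 = 80
byte 1: (a2 xor 5e) xor 74 = fc xor 74 = 88
byte 2: (99 xor 89) xor 74 = 10 xor 74 = 64
byte 3: (cd xor 1f) xor 61 = d2 xor 61 = b3
byte 4: (d3 xor 91) xor 63 = 42 xor 63 = 21
byte 5: (74 xor 56) xor 6b = 22 xor 6b = 49
byte 6: (30 xor 69) xor 20 = 59 xor 20 = 79

80 88 64 b3 21 49 79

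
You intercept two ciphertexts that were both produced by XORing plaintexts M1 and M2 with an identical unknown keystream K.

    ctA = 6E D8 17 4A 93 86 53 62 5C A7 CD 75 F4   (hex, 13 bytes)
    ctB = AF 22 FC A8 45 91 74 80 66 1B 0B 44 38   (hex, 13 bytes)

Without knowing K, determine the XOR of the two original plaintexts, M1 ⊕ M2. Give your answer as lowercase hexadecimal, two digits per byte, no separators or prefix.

c1faebe2d61727e23abcc631cc

ctA ⊕ ctB = (M1 ⊕ K) ⊕ (M2 ⊕ K) = M1 ⊕ M2 — the shared key cancels under XOR.
6e xor af = c1
d8 xor 22 = fa
17 xor fc = eb
4a xor a8 = e2
93 xor 45 = d6
86 xor 91 = 17
53 xor 74 = 27
62 xor 80 = e2
5c xor 66 = 3a
a7 xor 1b = bc
cd xor 0b = c6
75 xor 44 = 31
f4 xor 38 = cc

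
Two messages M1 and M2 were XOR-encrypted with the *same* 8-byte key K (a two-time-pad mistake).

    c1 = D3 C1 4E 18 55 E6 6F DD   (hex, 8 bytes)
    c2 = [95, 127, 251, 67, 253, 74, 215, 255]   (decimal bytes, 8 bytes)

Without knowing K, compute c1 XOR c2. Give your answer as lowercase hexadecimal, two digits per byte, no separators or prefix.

c1 ⊕ c2 = (M1 ⊕ K) ⊕ (M2 ⊕ K) = M1 ⊕ M2 — the shared key cancels under XOR.
211 xor  95 = 140
193 xor 127 = 190
 78 xor 251 = 181
 24 xor  67 =  91
 85 xor 253 = 168
230 xor  74 = 172
111 xor 215 = 184
221 xor 255 =  34

8cbeb55ba8acb822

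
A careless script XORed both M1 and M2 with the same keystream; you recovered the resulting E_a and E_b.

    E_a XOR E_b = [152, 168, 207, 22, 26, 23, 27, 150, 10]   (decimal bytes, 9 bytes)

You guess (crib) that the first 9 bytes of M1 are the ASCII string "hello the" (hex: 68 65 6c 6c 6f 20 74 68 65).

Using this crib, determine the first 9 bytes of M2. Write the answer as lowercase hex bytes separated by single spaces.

f0 cd a3 7a 75 37 6f fe 6f

Since E_a ⊕ E_b = M1 ⊕ M2, XORing with the guessed M1 bytes yields the corresponding M2 bytes: M2 = (E_a ⊕ E_b) ⊕ M1.
byte 0: 10011000 ⊕ 01101000 = 11110000
byte 1: 10101000 ⊕ 01100101 = 11001101
byte 2: 11001111 ⊕ 01101100 = 10100011
byte 3: 00010110 ⊕ 01101100 = 01111010
byte 4: 00011010 ⊕ 01101111 = 01110101
byte 5: 00010111 ⊕ 00100000 = 00110111
byte 6: 00011011 ⊕ 01110100 = 01101111
byte 7: 10010110 ⊕ 01101000 = 11111110
byte 8: 00001010 ⊕ 01100101 = 01101111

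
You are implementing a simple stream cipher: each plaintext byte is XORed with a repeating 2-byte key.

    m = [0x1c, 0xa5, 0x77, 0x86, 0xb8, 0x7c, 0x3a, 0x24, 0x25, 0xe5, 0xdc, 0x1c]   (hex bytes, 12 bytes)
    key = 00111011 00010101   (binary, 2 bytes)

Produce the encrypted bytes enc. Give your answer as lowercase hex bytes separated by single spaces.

The 2-byte key repeats, so the effective keystream is 3b 15 3b 15 3b 15 3b 15 3b 15 3b 15.
byte 0:  28 XOR  59 =  39
byte 1: 165 XOR  21 = 176
byte 2: 119 XOR  59 =  76
byte 3: 134 XOR  21 = 147
byte 4: 184 XOR  59 = 131
byte 5: 124 XOR  21 = 105
byte 6:  58 XOR  59 =   1
byte 7:  36 XOR  21 =  49
byte 8:  37 XOR  59 =  30
byte 9: 229 XOR  21 = 240
byte 10: 220 XOR  59 = 231
byte 11:  28 XOR  21 =   9

27 b0 4c 93 83 69 01 31 1e f0 e7 09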